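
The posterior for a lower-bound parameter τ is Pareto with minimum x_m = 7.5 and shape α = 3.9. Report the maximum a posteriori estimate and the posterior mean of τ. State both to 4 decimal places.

MAP = 7.5000, posterior mean = 10.0862

The Pareto density is strictly decreasing on [x_m, ∞), so the mode is x_m = 7.5000.
Mean = α·x_m/(α−1) = 3.9·7.5/2.9 = 10.0862.
Mean > mode: the posterior has a right tail.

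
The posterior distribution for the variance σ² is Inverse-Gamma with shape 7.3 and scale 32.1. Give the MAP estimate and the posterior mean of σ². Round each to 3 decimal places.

Mode = β/(α+1) = 32.1/8.3 = 3.867.
Mean = β/(α−1) = 32.1/6.3 = 5.095.

σ²_MAP = 3.867, E[σ²|data] = 5.095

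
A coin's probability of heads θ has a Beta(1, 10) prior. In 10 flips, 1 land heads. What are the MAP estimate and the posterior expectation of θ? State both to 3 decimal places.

θ_MAP = 0.053, E[θ|data] = 0.095

Posterior: Beta(1+1, 10+9) = Beta(2, 19).
Mode = (2−1)/(2+19−2) = 1/19 = 0.053.
Mean = 2/(2+19) = 2/21 = 0.095.
The mean is pulled above the mode by the posterior's right skew.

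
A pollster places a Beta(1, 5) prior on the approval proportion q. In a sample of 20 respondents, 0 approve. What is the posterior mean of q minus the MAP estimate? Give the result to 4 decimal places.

Posterior: Beta(1+0, 5+20) = Beta(1, 25).
Since α = 1 ≤ 1 and β > 1, the Beta density is monotone decreasing on [0,1]; the mode is at 0.
Mean = 1/(1+25) = 0.0385.
Difference = 0.0385 − 0.0000 = 0.0385.

0.0385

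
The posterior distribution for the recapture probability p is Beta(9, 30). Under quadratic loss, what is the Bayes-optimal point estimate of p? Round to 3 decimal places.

Mode = (9−1)/(9+30−2) = 8/37 = 0.216.
Mean = 9/(9+30) = 9/39 = 0.231.
Quadratic loss ⇒ the optimal estimator is the posterior mean.

0.231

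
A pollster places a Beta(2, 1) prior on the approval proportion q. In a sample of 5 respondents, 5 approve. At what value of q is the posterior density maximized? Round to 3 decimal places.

Posterior: Beta(2+5, 1+0) = Beta(7, 1).
Since β = 1 ≤ 1 and α > 1, the Beta density is monotone increasing on [0,1]; the mode is at 1.
Mean = 7/(7+1) = 0.875.
This is the posterior mode — the MAP estimate.

1.000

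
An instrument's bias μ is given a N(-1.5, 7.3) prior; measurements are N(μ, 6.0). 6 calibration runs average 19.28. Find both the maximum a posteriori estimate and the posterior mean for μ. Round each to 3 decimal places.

Posterior for μ is Normal. Precision-weighted mean: (1/7.3·-1.5 + 6/6.0·19.28) / (1/7.3 + 6/6.0) = 16.776.
A Normal posterior is symmetric, so mode = mean.

MAP: 16.776. Posterior mean: 16.776.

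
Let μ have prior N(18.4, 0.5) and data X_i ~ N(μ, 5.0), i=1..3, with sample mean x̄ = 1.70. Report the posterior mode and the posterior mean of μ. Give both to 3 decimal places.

posterior mode = 14.546, posterior mean = 14.546

Posterior for μ is Normal. Precision-weighted mean: (1/0.5·18.4 + 3/5.0·1.70) / (1/0.5 + 3/5.0) = 14.546.
A Normal posterior is symmetric, so mode = mean.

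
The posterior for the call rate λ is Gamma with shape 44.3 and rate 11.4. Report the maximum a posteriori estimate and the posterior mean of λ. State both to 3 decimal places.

Mode = (α−1)/β = 43.3/11.4 = 3.798.
Mean = α/β = 44.3/11.4 = 3.886.

MAP = 3.798; posterior mean = 3.886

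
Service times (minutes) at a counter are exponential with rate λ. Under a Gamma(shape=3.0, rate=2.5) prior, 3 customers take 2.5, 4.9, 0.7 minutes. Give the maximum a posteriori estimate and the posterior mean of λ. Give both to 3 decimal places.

λ_MAP = 0.472, E[λ|data] = 0.566

Σ times = 8.1. Posterior: Gamma(shape = 3.0+3 = 6.0, rate = 2.5+8.1 = 10.6).
Mode = (α−1)/β = 5.0/10.6 = 0.472.
Mean = α/β = 6.0/10.6 = 0.566.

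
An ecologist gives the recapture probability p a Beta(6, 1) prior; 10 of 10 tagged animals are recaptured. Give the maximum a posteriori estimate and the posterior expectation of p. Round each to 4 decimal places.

p_MAP = 1.0000, E[p|data] = 0.9412

Posterior: Beta(6+10, 1+0) = Beta(16, 1).
Since β = 1 ≤ 1 and α > 1, the Beta density is monotone increasing on [0,1]; the mode is at 1.
Mean = 16/(16+1) = 0.9412.
Left-skewed posterior ⇒ mean < mode.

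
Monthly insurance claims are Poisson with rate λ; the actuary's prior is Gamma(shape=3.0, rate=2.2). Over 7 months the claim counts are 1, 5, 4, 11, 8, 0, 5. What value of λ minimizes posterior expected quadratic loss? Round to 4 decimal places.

4.0217

Σ counts = 34. Posterior: Gamma(shape = 3.0+34 = 37.0, rate = 2.2+7 = 9.2).
Mode = (α−1)/β = 36.0/9.2 = 3.9130.
Mean = α/β = 37.0/9.2 = 4.0217.
Quadratic loss ⇒ the optimal estimator is the posterior mean.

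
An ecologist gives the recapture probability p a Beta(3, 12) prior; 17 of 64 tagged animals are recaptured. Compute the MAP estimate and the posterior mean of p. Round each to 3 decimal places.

Posterior: Beta(3+17, 12+47) = Beta(20, 59).
Mode = (20−1)/(20+59−2) = 19/77 = 0.247.
Mean = 20/(20+59) = 20/79 = 0.253.

p_MAP = 0.247, E[p|data] = 0.253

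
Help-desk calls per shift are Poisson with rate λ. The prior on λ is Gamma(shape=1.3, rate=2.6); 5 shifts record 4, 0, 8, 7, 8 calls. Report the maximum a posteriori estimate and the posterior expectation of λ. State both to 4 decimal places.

Σ counts = 27. Posterior: Gamma(shape = 1.3+27 = 28.3, rate = 2.6+5 = 7.6).
Mode = (α−1)/β = 27.3/7.6 = 3.5921.
Mean = α/β = 28.3/7.6 = 3.7237.

MAP: 3.5921. Posterior mean: 3.7237.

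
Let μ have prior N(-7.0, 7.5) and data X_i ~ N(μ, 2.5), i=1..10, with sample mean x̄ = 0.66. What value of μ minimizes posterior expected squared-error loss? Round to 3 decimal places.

Posterior for μ is Normal. Precision-weighted mean: (1/7.5·-7.0 + 10/2.5·0.66) / (1/7.5 + 10/2.5) = 0.413.
A Normal posterior is symmetric, so mode = mean.
Squared-error loss ⇒ the optimal estimator is the posterior mean.

0.413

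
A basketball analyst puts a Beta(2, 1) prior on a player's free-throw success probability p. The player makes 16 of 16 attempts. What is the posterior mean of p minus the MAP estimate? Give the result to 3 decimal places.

Posterior: Beta(2+16, 1+0) = Beta(18, 1).
Since β = 1 ≤ 1 and α > 1, the Beta density is monotone increasing on [0,1]; the mode is at 1.
Mean = 18/(18+1) = 0.947.
Difference = 0.947 − 1.000 = -0.053.
The mean is pulled below the mode by the posterior's left skew.

-0.053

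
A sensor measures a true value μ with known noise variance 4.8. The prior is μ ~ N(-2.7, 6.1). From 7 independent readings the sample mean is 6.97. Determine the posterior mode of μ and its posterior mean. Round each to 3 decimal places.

μ_MAP = 5.993, E[μ|data] = 5.993

Posterior for μ is Normal. Precision-weighted mean: (1/6.1·-2.7 + 7/4.8·6.97) / (1/6.1 + 7/4.8) = 5.993.
A Normal posterior is symmetric, so mode = mean.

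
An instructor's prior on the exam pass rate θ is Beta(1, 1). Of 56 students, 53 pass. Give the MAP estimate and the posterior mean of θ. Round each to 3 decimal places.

MAP = 0.946, posterior mean = 0.931

Posterior: Beta(1+53, 1+3) = Beta(54, 4).
Mode = (54−1)/(54+4−2) = 53/56 = 0.946.
With a flat prior the MAP equals the MLE, 53/56.
Mean = 54/(54+4) = 54/58 = 0.931.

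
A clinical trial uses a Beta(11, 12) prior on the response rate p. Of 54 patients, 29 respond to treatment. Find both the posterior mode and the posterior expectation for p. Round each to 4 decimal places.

MAP: 0.5200. Posterior mean: 0.5195.

Posterior: Beta(11+29, 12+25) = Beta(40, 37).
Mode = (40−1)/(40+37−2) = 39/75 = 0.5200.
Mean = 40/(40+37) = 40/77 = 0.5195.
Mode > mean: the posterior has a left tail.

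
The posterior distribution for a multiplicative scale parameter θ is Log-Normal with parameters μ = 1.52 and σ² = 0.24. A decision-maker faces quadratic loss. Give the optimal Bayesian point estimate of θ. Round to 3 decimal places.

Mode = exp(μ − σ²) = exp(1.28) = 3.597.
Mean = exp(μ + σ²/2) = exp(1.640) = 5.155.
Quadratic loss ⇒ the optimal estimator is the posterior mean.

5.155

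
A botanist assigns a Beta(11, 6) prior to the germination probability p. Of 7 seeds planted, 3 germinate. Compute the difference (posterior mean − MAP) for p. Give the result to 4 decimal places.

-0.0076

Posterior: Beta(11+3, 6+4) = Beta(14, 10).
Mode = (14−1)/(14+10−2) = 13/22 = 0.5909.
Mean = 14/(14+10) = 14/24 = 0.5833.
Difference = 0.5833 − 0.5909 = -0.0076.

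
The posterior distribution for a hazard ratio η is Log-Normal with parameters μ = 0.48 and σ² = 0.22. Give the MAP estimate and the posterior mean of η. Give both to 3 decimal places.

MAP estimate = 1.297, posterior mean = 1.804

Mode = exp(μ − σ²) = exp(0.26) = 1.297.
Mean = exp(μ + σ²/2) = exp(0.590) = 1.804.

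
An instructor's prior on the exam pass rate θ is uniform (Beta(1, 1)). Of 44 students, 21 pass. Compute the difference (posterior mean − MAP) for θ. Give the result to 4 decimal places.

Posterior: Beta(1+21, 1+23) = Beta(22, 24).
Mode = (22−1)/(22+24−2) = 21/44 = 0.4773.
With a flat prior the MAP equals the MLE, 21/44.
Mean = 22/(22+24) = 22/46 = 0.4783.
Difference = 0.4783 − 0.4773 = 0.0010.

0.0010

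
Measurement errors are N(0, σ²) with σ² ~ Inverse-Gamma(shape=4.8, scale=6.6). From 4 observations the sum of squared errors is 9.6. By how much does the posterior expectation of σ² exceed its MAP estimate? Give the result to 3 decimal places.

Posterior: Inverse-Gamma(shape = 4.8+4/2 = 6.8, scale = 6.6+9.6/2 = 11.4).
Mode = β/(α+1) = 11.4/7.8 = 1.462.
Mean = β/(α−1) = 11.4/5.8 = 1.966.
Difference = 1.966 − 1.462 = 0.504.
The mean is pulled above the mode by the posterior's right skew.

0.504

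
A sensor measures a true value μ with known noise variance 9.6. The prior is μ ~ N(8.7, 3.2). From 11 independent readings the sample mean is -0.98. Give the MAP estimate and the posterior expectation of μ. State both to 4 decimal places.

Posterior for μ is Normal. Precision-weighted mean: (1/3.2·8.7 + 11/9.6·-0.98) / (1/3.2 + 11/9.6) = 1.0943.
A Normal posterior is symmetric, so mode = mean.

μ_MAP = 1.0943, E[μ|data] = 1.0943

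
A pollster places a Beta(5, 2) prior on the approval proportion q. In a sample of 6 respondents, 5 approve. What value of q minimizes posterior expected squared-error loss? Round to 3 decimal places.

Posterior: Beta(5+5, 2+1) = Beta(10, 3).
Mode = (10−1)/(10+3−2) = 9/11 = 0.818.
Mean = 10/(10+3) = 10/13 = 0.769.
Squared-error loss ⇒ the optimal estimator is the posterior mean.

0.769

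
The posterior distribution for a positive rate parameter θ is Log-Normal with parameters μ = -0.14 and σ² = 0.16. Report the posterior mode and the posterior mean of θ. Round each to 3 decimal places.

θ_MAP = 0.741, E[θ|data] = 0.942

Mode = exp(μ − σ²) = exp(-0.30) = 0.741.
Mean = exp(μ + σ²/2) = exp(-0.060) = 0.942.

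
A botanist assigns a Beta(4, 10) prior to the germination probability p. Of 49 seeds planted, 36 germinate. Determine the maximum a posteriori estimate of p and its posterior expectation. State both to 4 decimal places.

Posterior: Beta(4+36, 10+13) = Beta(40, 23).
Mode = (40−1)/(40+23−2) = 39/61 = 0.6393.
Mean = 40/(40+23) = 40/63 = 0.6349.
Left-skewed posterior ⇒ mean < mode.

p_MAP = 0.6393, E[p|data] = 0.6349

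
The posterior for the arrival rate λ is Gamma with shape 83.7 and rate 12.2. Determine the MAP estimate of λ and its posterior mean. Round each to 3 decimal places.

Mode = (α−1)/β = 82.7/12.2 = 6.779.
Mean = α/β = 83.7/12.2 = 6.861.

MAP estimate = 6.779, posterior mean = 6.861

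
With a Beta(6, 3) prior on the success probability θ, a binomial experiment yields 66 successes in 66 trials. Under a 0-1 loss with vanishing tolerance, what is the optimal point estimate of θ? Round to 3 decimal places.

Posterior: Beta(6+66, 3+0) = Beta(72, 3).
Mode = (72−1)/(72+3−2) = 71/73 = 0.973.
Mean = 72/(72+3) = 72/75 = 0.960.
This is the posterior mode — the MAP estimate.

0.973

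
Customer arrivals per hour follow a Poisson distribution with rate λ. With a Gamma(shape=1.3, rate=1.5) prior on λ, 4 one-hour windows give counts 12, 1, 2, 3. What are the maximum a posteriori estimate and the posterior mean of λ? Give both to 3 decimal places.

MAP = 3.327, posterior mean = 3.509

Σ counts = 18. Posterior: Gamma(shape = 1.3+18 = 19.3, rate = 1.5+4 = 5.5).
Mode = (α−1)/β = 18.3/5.5 = 3.327.
Mean = α/β = 19.3/5.5 = 3.509.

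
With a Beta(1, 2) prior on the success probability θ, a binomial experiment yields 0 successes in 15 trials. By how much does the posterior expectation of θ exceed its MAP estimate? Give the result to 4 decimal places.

Posterior: Beta(1+0, 2+15) = Beta(1, 17).
Since α = 1 ≤ 1 and β > 1, the Beta density is monotone decreasing on [0,1]; the mode is at 0.
Mean = 1/(1+17) = 0.0556.
Difference = 0.0556 − 0.0000 = 0.0556.

0.0556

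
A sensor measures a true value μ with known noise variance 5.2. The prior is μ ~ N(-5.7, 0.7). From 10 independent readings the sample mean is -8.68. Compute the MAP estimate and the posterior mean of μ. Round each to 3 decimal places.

Posterior for μ is Normal. Precision-weighted mean: (1/0.7·-5.7 + 10/5.2·-8.68) / (1/0.7 + 10/5.2) = -7.410.
A Normal posterior is symmetric, so mode = mean.

MAP estimate = -7.410, posterior mean = -7.410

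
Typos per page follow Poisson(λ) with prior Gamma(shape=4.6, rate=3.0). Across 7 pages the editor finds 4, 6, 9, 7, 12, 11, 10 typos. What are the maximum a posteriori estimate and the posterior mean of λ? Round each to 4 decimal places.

Σ counts = 59. Posterior: Gamma(shape = 4.6+59 = 63.6, rate = 3.0+7 = 10.0).
Mode = (α−1)/β = 62.6/10.0 = 6.2600.
Mean = α/β = 63.6/10.0 = 6.3600.
Mean > mode: the posterior has a right tail.

MAP = 6.2600, posterior mean = 6.3600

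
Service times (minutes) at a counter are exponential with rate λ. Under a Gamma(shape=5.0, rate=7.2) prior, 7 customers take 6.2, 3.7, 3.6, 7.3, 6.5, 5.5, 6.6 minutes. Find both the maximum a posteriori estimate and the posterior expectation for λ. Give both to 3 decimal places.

MAP = 0.236, posterior mean = 0.258

Σ times = 39.4. Posterior: Gamma(shape = 5.0+7 = 12.0, rate = 7.2+39.4 = 46.6).
Mode = (α−1)/β = 11.0/46.6 = 0.236.
Mean = α/β = 12.0/46.6 = 0.258.
Mean > mode: the posterior has a right tail.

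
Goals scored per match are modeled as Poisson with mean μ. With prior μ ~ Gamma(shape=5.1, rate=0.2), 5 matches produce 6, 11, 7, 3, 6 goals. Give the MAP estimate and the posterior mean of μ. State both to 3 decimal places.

Σ counts = 33. Posterior: Gamma(shape = 5.1+33 = 38.1, rate = 0.2+5 = 5.2).
Mode = (α−1)/β = 37.1/5.2 = 7.135.
Mean = α/β = 38.1/5.2 = 7.327.
Right-skewed posterior ⇒ mode < mean.

MAP = 7.135, posterior mean = 7.327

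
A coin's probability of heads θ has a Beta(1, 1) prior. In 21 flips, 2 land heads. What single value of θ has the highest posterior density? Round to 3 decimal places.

Posterior: Beta(1+2, 1+19) = Beta(3, 20).
Mode = (3−1)/(3+20−2) = 2/21 = 0.095.
Mean = 3/(3+20) = 3/23 = 0.130.
This is the posterior mode — the MAP estimate.

0.095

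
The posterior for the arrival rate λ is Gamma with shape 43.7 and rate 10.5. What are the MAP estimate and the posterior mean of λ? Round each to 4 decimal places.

Mode = (α−1)/β = 42.7/10.5 = 4.0667.
Mean = α/β = 43.7/10.5 = 4.1619.

MAP estimate = 4.0667, posterior mean = 4.1619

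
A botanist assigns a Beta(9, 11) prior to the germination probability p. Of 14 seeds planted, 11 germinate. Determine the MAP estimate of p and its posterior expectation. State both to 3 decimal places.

MAP = 0.594, posterior mean = 0.588

Posterior: Beta(9+11, 11+3) = Beta(20, 14).
Mode = (20−1)/(20+14−2) = 19/32 = 0.594.
Mean = 20/(20+14) = 20/34 = 0.588.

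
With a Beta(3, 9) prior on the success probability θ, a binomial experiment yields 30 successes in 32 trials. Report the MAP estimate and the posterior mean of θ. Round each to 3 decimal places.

θ_MAP = 0.762, E[θ|data] = 0.750

Posterior: Beta(3+30, 9+2) = Beta(33, 11).
Mode = (33−1)/(33+11−2) = 32/42 = 0.762.
Mean = 33/(33+11) = 33/44 = 0.750.
Mode > mean: the posterior has a left tail.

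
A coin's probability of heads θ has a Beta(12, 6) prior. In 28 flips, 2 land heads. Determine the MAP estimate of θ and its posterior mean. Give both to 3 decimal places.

MAP: 0.295. Posterior mean: 0.304.

Posterior: Beta(12+2, 6+26) = Beta(14, 32).
Mode = (14−1)/(14+32−2) = 13/44 = 0.295.
Mean = 14/(14+32) = 14/46 = 0.304.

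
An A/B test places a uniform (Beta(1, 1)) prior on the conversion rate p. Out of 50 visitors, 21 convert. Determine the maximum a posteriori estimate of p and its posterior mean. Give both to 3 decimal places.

Posterior: Beta(1+21, 1+29) = Beta(22, 30).
Mode = (22−1)/(22+30−2) = 21/50 = 0.420.
With a flat prior the MAP equals the MLE, 21/50.
Mean = 22/(22+30) = 22/52 = 0.423.

maximum a posteriori estimate = 0.420, posterior mean = 0.423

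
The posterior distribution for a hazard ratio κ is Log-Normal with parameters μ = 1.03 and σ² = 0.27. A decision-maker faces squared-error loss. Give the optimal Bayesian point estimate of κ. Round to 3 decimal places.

3.206

Mode = exp(μ − σ²) = exp(0.76) = 2.138.
Mean = exp(μ + σ²/2) = exp(1.165) = 3.206.
Squared-error loss ⇒ the optimal estimator is the posterior mean.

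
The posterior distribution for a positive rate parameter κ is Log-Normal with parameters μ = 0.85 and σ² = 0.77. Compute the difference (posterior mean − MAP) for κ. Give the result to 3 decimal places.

Mode = exp(μ − σ²) = exp(0.08) = 1.083.
Mean = exp(μ + σ²/2) = exp(1.235) = 3.438.
Difference = 3.438 − 1.083 = 2.355.

2.355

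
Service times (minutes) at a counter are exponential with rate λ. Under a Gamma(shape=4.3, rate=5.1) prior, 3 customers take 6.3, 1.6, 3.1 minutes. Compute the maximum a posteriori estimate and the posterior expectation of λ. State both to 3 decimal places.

MAP = 0.391; posterior mean = 0.453

Σ times = 11.0. Posterior: Gamma(shape = 4.3+3 = 7.3, rate = 5.1+11.0 = 16.1).
Mode = (α−1)/β = 6.3/16.1 = 0.391.
Mean = α/β = 7.3/16.1 = 0.453.
Mean > mode: the posterior has a right tail.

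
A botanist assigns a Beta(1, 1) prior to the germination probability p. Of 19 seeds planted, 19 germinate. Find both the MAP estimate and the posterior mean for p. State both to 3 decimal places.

Posterior: Beta(1+19, 1+0) = Beta(20, 1).
Since β = 1 ≤ 1 and α > 1, the Beta density is monotone increasing on [0,1]; the mode is at 1.
Mean = 20/(20+1) = 0.952.

p_MAP = 1.000, E[p|data] = 0.952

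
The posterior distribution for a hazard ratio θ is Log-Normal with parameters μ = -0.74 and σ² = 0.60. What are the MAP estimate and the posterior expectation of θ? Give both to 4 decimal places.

MAP = 0.2618; posterior mean = 0.6440

Mode = exp(μ − σ²) = exp(-1.34) = 0.2618.
Mean = exp(μ + σ²/2) = exp(-0.440) = 0.6440.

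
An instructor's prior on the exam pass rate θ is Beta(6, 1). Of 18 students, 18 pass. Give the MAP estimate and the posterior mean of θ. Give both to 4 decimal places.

Posterior: Beta(6+18, 1+0) = Beta(24, 1).
Since β = 1 ≤ 1 and α > 1, the Beta density is monotone increasing on [0,1]; the mode is at 1.
Mean = 24/(24+1) = 0.9600.
The mean is pulled below the mode by the posterior's left skew.

MAP estimate = 1.0000, posterior mean = 0.9600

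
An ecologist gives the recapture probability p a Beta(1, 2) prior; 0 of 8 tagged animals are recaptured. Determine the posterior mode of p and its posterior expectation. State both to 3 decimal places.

MAP = 0.000, posterior mean = 0.091

Posterior: Beta(1+0, 2+8) = Beta(1, 10).
Since α = 1 ≤ 1 and β > 1, the Beta density is monotone decreasing on [0,1]; the mode is at 0.
Mean = 1/(1+10) = 0.091.
Right-skewed posterior ⇒ mode < mean.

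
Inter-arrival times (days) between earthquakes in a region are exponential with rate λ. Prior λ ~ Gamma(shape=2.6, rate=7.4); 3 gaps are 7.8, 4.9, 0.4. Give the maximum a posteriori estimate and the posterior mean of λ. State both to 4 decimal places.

Σ times = 13.1. Posterior: Gamma(shape = 2.6+3 = 5.6, rate = 7.4+13.1 = 20.5).
Mode = (α−1)/β = 4.6/20.5 = 0.2244.
Mean = α/β = 5.6/20.5 = 0.2732.

λ_MAP = 0.2244, E[λ|data] = 0.2732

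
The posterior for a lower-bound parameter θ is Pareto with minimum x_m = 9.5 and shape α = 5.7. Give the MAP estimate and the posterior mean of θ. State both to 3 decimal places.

MAP = 9.500, posterior mean = 11.521

The Pareto density is strictly decreasing on [x_m, ∞), so the mode is x_m = 9.500.
Mean = α·x_m/(α−1) = 5.7·9.5/4.7 = 11.521.
Mean > mode: the posterior has a right tail.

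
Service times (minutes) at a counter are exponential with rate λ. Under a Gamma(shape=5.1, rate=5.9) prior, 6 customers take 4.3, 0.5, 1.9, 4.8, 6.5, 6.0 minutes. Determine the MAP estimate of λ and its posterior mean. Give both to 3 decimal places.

Σ times = 24.0. Posterior: Gamma(shape = 5.1+6 = 11.1, rate = 5.9+24.0 = 29.9).
Mode = (α−1)/β = 10.1/29.9 = 0.338.
Mean = α/β = 11.1/29.9 = 0.371.
The mean is pulled above the mode by the posterior's right skew.

MAP = 0.338; posterior mean = 0.371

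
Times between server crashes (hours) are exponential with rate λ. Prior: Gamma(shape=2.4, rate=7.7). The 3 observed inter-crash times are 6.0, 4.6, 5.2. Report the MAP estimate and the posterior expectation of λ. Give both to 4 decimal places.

MAP: 0.1872. Posterior mean: 0.2298.

Σ times = 15.8. Posterior: Gamma(shape = 2.4+3 = 5.4, rate = 7.7+15.8 = 23.5).
Mode = (α−1)/β = 4.4/23.5 = 0.1872.
Mean = α/β = 5.4/23.5 = 0.2298.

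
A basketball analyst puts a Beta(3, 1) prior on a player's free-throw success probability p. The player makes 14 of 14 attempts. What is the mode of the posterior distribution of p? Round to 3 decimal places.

1.000

Posterior: Beta(3+14, 1+0) = Beta(17, 1).
Since β = 1 ≤ 1 and α > 1, the Beta density is monotone increasing on [0,1]; the mode is at 1.
Mean = 17/(17+1) = 0.944.
This is the posterior mode — the MAP estimate.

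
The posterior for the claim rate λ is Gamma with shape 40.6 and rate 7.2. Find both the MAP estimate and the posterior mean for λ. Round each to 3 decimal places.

MAP = 5.500, posterior mean = 5.639

Mode = (α−1)/β = 39.6/7.2 = 5.500.
Mean = α/β = 40.6/7.2 = 5.639.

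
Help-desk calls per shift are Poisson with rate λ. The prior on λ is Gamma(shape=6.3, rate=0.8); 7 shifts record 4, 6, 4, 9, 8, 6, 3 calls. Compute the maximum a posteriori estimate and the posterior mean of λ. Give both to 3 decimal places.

MAP = 5.808, posterior mean = 5.936

Σ counts = 40. Posterior: Gamma(shape = 6.3+40 = 46.3, rate = 0.8+7 = 7.8).
Mode = (α−1)/β = 45.3/7.8 = 5.808.
Mean = α/β = 46.3/7.8 = 5.936.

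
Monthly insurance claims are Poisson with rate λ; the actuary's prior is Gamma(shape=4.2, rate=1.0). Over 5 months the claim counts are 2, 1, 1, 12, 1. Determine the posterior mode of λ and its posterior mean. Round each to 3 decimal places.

Σ counts = 17. Posterior: Gamma(shape = 4.2+17 = 21.2, rate = 1.0+5 = 6.0).
Mode = (α−1)/β = 20.2/6.0 = 3.367.
Mean = α/β = 21.2/6.0 = 3.533.

MAP = 3.367, posterior mean = 3.533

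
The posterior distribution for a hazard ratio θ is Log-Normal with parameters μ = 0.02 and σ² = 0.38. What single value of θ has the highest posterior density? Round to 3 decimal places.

Mode = exp(μ − σ²) = exp(-0.36) = 0.698.
Mean = exp(μ + σ²/2) = exp(0.210) = 1.234.
This is the posterior mode — the MAP estimate.

0.698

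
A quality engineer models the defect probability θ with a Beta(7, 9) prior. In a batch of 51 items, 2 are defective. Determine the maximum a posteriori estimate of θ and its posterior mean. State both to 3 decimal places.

Posterior: Beta(7+2, 9+49) = Beta(9, 58).
Mode = (9−1)/(9+58−2) = 8/65 = 0.123.
Mean = 9/(9+58) = 9/67 = 0.134.
The posterior is right-skewed, so the mean exceeds the mode.

MAP = 0.123; posterior mean = 0.134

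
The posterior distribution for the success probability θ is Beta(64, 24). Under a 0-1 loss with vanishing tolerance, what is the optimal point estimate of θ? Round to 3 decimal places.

0.733

Mode = (64−1)/(64+24−2) = 63/86 = 0.733.
Mean = 64/(64+24) = 64/88 = 0.727.
This is the posterior mode — the MAP estimate.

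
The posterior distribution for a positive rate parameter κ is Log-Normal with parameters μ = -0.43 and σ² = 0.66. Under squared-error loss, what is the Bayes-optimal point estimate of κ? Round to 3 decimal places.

Mode = exp(μ − σ²) = exp(-1.09) = 0.336.
Mean = exp(μ + σ²/2) = exp(-0.100) = 0.905.
Squared-error loss ⇒ the optimal estimator is the posterior mean.

0.905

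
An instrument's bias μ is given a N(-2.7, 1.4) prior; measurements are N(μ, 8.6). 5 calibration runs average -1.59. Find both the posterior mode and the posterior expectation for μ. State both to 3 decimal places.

Posterior for μ is Normal. Precision-weighted mean: (1/1.4·-2.7 + 5/8.6·-1.59) / (1/1.4 + 5/8.6) = -2.202.
A Normal posterior is symmetric, so mode = mean.

μ_MAP = -2.202, E[μ|data] = -2.202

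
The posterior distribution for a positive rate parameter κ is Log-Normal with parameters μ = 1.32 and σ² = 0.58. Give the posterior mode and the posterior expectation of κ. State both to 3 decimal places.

Mode = exp(μ − σ²) = exp(0.74) = 2.096.
Mean = exp(μ + σ²/2) = exp(1.610) = 5.003.

MAP = 2.096; posterior mean = 5.003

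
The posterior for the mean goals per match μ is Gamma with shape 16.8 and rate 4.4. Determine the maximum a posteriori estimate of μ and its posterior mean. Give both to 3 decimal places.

MAP = 3.591; posterior mean = 3.818

Mode = (α−1)/β = 15.8/4.4 = 3.591.
Mean = α/β = 16.8/4.4 = 3.818.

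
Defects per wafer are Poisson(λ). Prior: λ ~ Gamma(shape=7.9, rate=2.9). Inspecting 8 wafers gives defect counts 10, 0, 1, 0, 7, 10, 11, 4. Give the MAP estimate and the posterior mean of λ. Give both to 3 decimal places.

Σ counts = 43. Posterior: Gamma(shape = 7.9+43 = 50.9, rate = 2.9+8 = 10.9).
Mode = (α−1)/β = 49.9/10.9 = 4.578.
Mean = α/β = 50.9/10.9 = 4.670.
The mean is pulled above the mode by the posterior's right skew.

MAP = 4.578, posterior mean = 4.670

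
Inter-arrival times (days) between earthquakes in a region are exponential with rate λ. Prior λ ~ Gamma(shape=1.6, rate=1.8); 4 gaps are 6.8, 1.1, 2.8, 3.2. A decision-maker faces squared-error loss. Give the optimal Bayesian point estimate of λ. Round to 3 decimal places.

0.357

Σ times = 13.9. Posterior: Gamma(shape = 1.6+4 = 5.6, rate = 1.8+13.9 = 15.7).
Mode = (α−1)/β = 4.6/15.7 = 0.293.
Mean = α/β = 5.6/15.7 = 0.357.
Squared-error loss ⇒ the optimal estimator is the posterior mean.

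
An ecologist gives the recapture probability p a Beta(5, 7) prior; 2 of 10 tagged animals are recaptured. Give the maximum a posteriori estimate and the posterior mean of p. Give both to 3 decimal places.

Posterior: Beta(5+2, 7+8) = Beta(7, 15).
Mode = (7−1)/(7+15−2) = 6/20 = 0.300.
Mean = 7/(7+15) = 7/22 = 0.318.

MAP = 0.300; posterior mean = 0.318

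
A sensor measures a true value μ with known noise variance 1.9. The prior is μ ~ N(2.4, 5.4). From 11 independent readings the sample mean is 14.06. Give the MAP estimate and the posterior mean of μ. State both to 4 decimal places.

Posterior for μ is Normal. Precision-weighted mean: (1/5.4·2.4 + 11/1.9·14.06) / (1/5.4 + 11/1.9) = 13.6986.
A Normal posterior is symmetric, so mode = mean.

MAP estimate = 13.6986, posterior mean = 13.6986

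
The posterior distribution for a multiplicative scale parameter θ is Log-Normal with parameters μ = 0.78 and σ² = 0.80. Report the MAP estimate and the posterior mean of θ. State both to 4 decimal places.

Mode = exp(μ − σ²) = exp(-0.02) = 0.9802.
Mean = exp(μ + σ²/2) = exp(1.180) = 3.2544.

MAP: 0.9802. Posterior mean: 3.2544.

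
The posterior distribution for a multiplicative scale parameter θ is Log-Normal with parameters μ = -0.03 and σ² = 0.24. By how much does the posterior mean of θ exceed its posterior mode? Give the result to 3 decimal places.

Mode = exp(μ − σ²) = exp(-0.27) = 0.763.
Mean = exp(μ + σ²/2) = exp(0.090) = 1.094.
Difference = 1.094 − 0.763 = 0.331.
Mean > mode: the posterior has a right tail.

0.331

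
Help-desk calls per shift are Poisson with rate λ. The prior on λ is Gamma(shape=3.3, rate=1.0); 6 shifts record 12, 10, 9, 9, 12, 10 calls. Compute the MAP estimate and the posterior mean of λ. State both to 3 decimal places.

MAP = 9.186, posterior mean = 9.329

Σ counts = 62. Posterior: Gamma(shape = 3.3+62 = 65.3, rate = 1.0+6 = 7.0).
Mode = (α−1)/β = 64.3/7.0 = 9.186.
Mean = α/β = 65.3/7.0 = 9.329.
Mean > mode: the posterior has a right tail.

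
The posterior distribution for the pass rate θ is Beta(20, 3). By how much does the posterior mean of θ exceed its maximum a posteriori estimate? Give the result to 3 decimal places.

-0.035

Mode = (20−1)/(20+3−2) = 19/21 = 0.905.
Mean = 20/(20+3) = 20/23 = 0.870.
Difference = 0.870 − 0.905 = -0.035.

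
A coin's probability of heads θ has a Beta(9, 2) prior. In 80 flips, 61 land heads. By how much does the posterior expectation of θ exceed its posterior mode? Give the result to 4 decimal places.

-0.0061

Posterior: Beta(9+61, 2+19) = Beta(70, 21).
Mode = (70−1)/(70+21−2) = 69/89 = 0.7753.
Mean = 70/(70+21) = 70/91 = 0.7692.
Difference = 0.7692 − 0.7753 = -0.0061.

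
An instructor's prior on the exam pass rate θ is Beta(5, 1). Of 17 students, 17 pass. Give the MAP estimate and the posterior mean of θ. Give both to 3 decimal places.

MAP = 1.000; posterior mean = 0.957

Posterior: Beta(5+17, 1+0) = Beta(22, 1).
Since β = 1 ≤ 1 and α > 1, the Beta density is monotone increasing on [0,1]; the mode is at 1.
Mean = 22/(22+1) = 0.957.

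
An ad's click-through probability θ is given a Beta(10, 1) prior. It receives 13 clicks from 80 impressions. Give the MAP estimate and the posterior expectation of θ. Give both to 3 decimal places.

MAP = 0.247, posterior mean = 0.253

Posterior: Beta(10+13, 1+67) = Beta(23, 68).
Mode = (23−1)/(23+68−2) = 22/89 = 0.247.
Mean = 23/(23+68) = 23/91 = 0.253.
Right-skewed posterior ⇒ mode < mean.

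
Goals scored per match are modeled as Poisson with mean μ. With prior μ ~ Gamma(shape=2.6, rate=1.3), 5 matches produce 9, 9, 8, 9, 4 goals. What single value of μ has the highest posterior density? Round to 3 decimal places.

6.444

Σ counts = 39. Posterior: Gamma(shape = 2.6+39 = 41.6, rate = 1.3+5 = 6.3).
Mode = (α−1)/β = 40.6/6.3 = 6.444.
Mean = α/β = 41.6/6.3 = 6.603.
This is the posterior mode — the MAP estimate.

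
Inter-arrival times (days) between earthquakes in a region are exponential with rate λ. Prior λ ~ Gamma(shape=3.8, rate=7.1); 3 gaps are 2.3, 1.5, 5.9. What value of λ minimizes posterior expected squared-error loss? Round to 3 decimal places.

Σ times = 9.7. Posterior: Gamma(shape = 3.8+3 = 6.8, rate = 7.1+9.7 = 16.8).
Mode = (α−1)/β = 5.8/16.8 = 0.345.
Mean = α/β = 6.8/16.8 = 0.405.
Squared-error loss ⇒ the optimal estimator is the posterior mean.

0.405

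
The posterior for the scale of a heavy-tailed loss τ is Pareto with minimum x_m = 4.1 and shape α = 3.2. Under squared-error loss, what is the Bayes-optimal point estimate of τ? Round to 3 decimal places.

The Pareto density is strictly decreasing on [x_m, ∞), so the mode is x_m = 4.100.
Mean = α·x_m/(α−1) = 3.2·4.1/2.2 = 5.964.
Squared-error loss ⇒ the optimal estimator is the posterior mean.

5.964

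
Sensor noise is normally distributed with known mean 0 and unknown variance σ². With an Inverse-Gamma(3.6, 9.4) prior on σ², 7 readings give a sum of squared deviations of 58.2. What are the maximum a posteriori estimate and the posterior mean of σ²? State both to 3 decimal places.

Posterior: Inverse-Gamma(shape = 3.6+7/2 = 7.1, scale = 9.4+58.2/2 = 38.5).
Mode = β/(α+1) = 38.5/8.1 = 4.753.
Mean = β/(α−1) = 38.5/6.1 = 6.311.

σ²_MAP = 4.753, E[σ²|data] = 6.311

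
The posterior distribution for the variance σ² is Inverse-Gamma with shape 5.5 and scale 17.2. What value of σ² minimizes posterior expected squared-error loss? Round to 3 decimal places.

3.822

Mode = β/(α+1) = 17.2/6.5 = 2.646.
Mean = β/(α−1) = 17.2/4.5 = 3.822.
Squared-error loss ⇒ the optimal estimator is the posterior mean.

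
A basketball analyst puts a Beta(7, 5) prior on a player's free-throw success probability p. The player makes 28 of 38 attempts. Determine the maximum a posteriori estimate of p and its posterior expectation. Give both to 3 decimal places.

Posterior: Beta(7+28, 5+10) = Beta(35, 15).
Mode = (35−1)/(35+15−2) = 34/48 = 0.708.
Mean = 35/(35+15) = 35/50 = 0.700.
The posterior is left-skewed, so the mode exceeds the mean.

MAP = 0.708, posterior mean = 0.700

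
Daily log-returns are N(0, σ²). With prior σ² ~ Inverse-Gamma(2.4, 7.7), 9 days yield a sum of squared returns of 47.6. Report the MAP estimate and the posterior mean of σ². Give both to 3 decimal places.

σ²_MAP = 3.987, E[σ²|data] = 5.339

Posterior: Inverse-Gamma(shape = 2.4+9/2 = 6.9, scale = 7.7+47.6/2 = 31.5).
Mode = β/(α+1) = 31.5/7.9 = 3.987.
Mean = β/(α−1) = 31.5/5.9 = 5.339.
Right-skewed posterior ⇒ mode < mean.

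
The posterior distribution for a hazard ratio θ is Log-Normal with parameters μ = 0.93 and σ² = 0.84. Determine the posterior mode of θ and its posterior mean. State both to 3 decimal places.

posterior mode = 1.094, posterior mean = 3.857

Mode = exp(μ − σ²) = exp(0.09) = 1.094.
Mean = exp(μ + σ²/2) = exp(1.350) = 3.857.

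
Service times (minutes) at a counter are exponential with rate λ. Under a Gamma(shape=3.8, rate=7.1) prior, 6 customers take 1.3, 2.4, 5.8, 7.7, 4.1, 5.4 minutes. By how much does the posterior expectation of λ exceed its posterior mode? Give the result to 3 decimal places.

0.030

Σ times = 26.7. Posterior: Gamma(shape = 3.8+6 = 9.8, rate = 7.1+26.7 = 33.8).
Mode = (α−1)/β = 8.8/33.8 = 0.260.
Mean = α/β = 9.8/33.8 = 0.290.
Difference = 0.290 − 0.260 = 0.030.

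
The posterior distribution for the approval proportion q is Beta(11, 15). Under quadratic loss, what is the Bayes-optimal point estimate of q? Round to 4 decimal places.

Mode = (11−1)/(11+15−2) = 10/24 = 0.4167.
Mean = 11/(11+15) = 11/26 = 0.4231.
Quadratic loss ⇒ the optimal estimator is the posterior mean.

0.4231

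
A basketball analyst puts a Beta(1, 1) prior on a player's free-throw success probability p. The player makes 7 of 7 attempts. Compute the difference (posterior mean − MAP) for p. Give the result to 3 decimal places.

-0.111

Posterior: Beta(1+7, 1+0) = Beta(8, 1).
Since β = 1 ≤ 1 and α > 1, the Beta density is monotone increasing on [0,1]; the mode is at 1.
Mean = 8/(8+1) = 0.889.
Difference = 0.889 − 1.000 = -0.111.
The posterior is left-skewed, so the mode exceeds the mean.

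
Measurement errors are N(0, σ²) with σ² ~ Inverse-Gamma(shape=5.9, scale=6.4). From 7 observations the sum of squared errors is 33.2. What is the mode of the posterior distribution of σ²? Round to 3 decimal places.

2.212

Posterior: Inverse-Gamma(shape = 5.9+7/2 = 9.4, scale = 6.4+33.2/2 = 23.0).
Mode = β/(α+1) = 23.0/10.4 = 2.212.
Mean = β/(α−1) = 23.0/8.4 = 2.738.
This is the posterior mode — the MAP estimate.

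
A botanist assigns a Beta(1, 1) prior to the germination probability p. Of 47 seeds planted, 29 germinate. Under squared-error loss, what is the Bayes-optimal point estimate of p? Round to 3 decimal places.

0.612

Posterior: Beta(1+29, 1+18) = Beta(30, 19).
Mode = (30−1)/(30+19−2) = 29/47 = 0.617.
With a flat prior the MAP equals the MLE, 29/47.
Mean = 30/(30+19) = 30/49 = 0.612.
Squared-error loss ⇒ the optimal estimator is the posterior mean.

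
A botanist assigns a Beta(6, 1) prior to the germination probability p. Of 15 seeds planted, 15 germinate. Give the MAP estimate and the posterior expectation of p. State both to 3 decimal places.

MAP = 1.000, posterior mean = 0.955

Posterior: Beta(6+15, 1+0) = Beta(21, 1).
Since β = 1 ≤ 1 and α > 1, the Beta density is monotone increasing on [0,1]; the mode is at 1.
Mean = 21/(21+1) = 0.955.
Mode > mean: the posterior has a left tail.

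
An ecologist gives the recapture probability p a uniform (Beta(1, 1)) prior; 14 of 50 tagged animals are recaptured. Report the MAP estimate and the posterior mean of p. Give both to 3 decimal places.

Posterior: Beta(1+14, 1+36) = Beta(15, 37).
Mode = (15−1)/(15+37−2) = 14/50 = 0.280.
With a flat prior the MAP equals the MLE, 14/50.
Mean = 15/(15+37) = 15/52 = 0.288.
Right-skewed posterior ⇒ mode < mean.

p_MAP = 0.280, E[p|data] = 0.288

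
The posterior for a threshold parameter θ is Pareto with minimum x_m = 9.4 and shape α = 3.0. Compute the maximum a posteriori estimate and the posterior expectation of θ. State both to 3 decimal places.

maximum a posteriori estimate = 9.400, posterior expectation = 14.100

The Pareto density is strictly decreasing on [x_m, ∞), so the mode is x_m = 9.400.
Mean = α·x_m/(α−1) = 3.0·9.4/2.0 = 14.100.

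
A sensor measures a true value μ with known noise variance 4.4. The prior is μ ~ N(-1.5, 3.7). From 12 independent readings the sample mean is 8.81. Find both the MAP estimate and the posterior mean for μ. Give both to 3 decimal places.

Posterior for μ is Normal. Precision-weighted mean: (1/3.7·-1.5 + 12/4.4·8.81) / (1/3.7 + 12/4.4) = 7.880.
A Normal posterior is symmetric, so mode = mean.

μ_MAP = 7.880, E[μ|data] = 7.880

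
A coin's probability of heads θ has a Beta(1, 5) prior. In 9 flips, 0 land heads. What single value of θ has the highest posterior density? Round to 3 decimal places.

Posterior: Beta(1+0, 5+9) = Beta(1, 14).
Since α = 1 ≤ 1 and β > 1, the Beta density is monotone decreasing on [0,1]; the mode is at 0.
Mean = 1/(1+14) = 0.067.
This is the posterior mode — the MAP estimate.

0.000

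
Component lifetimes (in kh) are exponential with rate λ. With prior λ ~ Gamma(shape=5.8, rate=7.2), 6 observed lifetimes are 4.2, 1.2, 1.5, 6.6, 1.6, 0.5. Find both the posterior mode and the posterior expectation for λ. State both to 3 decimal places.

Σ times = 15.6. Posterior: Gamma(shape = 5.8+6 = 11.8, rate = 7.2+15.6 = 22.8).
Mode = (α−1)/β = 10.8/22.8 = 0.474.
Mean = α/β = 11.8/22.8 = 0.518.
The mean is pulled above the mode by the posterior's right skew.

λ_MAP = 0.474, E[λ|data] = 0.518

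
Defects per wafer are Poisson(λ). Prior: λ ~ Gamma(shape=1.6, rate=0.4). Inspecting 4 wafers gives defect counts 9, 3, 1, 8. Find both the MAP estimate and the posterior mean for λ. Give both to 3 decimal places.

MAP: 4.909. Posterior mean: 5.136.

Σ counts = 21. Posterior: Gamma(shape = 1.6+21 = 22.6, rate = 0.4+4 = 4.4).
Mode = (α−1)/β = 21.6/4.4 = 4.909.
Mean = α/β = 22.6/4.4 = 5.136.
The mean is pulled above the mode by the posterior's right skew.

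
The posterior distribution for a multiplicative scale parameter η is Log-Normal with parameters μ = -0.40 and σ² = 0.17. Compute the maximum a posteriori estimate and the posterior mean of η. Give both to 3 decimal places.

Mode = exp(μ − σ²) = exp(-0.57) = 0.566.
Mean = exp(μ + σ²/2) = exp(-0.315) = 0.730.
The mean is pulled above the mode by the posterior's right skew.

MAP = 0.566; posterior mean = 0.730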